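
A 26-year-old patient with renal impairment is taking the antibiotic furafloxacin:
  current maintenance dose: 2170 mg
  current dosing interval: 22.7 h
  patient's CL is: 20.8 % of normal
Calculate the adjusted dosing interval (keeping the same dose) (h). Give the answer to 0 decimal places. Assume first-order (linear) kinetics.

109 h

To keep the same average steady-state level, dosing rate must scale with clearance.
CL ratio = 20.8 / 100 = 0.2080
New interval (same dose) = 22.7 / 0.2080 = 109.1 h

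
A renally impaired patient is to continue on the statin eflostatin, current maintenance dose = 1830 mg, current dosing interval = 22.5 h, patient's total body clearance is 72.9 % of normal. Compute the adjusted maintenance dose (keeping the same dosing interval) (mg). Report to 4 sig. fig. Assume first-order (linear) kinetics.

1334 mg

To keep the same average steady-state level, dosing rate must scale with clearance.
CL ratio = 72.9 / 100 = 0.7290
New dose (same interval) = 1830 × 0.7290 = 1334 mg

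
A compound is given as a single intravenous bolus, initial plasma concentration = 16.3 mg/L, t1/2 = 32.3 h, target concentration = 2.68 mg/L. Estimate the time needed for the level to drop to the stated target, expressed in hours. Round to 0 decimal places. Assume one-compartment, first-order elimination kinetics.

84 h

k = ln2 / t½ = 0.693147 / 32.3 = 0.02146 h⁻¹
t = ln(C₀ / C) / k = ln(16.30 / 2.68) / 0.02146
  = ln(6.082) / 0.02146 = 1.805 / 0.02146 = 84.11 h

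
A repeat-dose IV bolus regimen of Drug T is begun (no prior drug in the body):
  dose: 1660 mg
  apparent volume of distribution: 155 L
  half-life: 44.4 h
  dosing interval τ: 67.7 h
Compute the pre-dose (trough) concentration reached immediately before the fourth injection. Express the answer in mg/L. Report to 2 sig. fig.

5.5 mg/L

C₀ per dose = Dose / Vd = 1660 / 155 = 10.71 mg/L
k = ln2 / t½ = 0.693147 / 44.4 = 0.01561 h⁻¹
Fraction remaining after one interval: r = e^(−kτ) = e^(−0.01561 × 67.7) = 0.3476
Before dose 4, 3 doses have been given (aged 1τ, 2τ, 3τ).
C_trough = C₀ × (r + r² + … + r^3) = C₀ × r(1−r^3)/(1−r)
        = 10.71 × 0.3476 × (1 − 0.04200) / (1 − 0.3476) = 5.467 mg/L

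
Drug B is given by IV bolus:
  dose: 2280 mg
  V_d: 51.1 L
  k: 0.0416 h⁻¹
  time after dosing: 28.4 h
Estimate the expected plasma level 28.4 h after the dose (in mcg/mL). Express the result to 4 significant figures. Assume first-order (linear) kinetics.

13.69 mcg/mL

C₀ = Dose / Vd = 2280 / 51.1 = 44.62 mg/L
C = C₀ · e^(−k·t) = 44.62 × e^(−0.04160 × 28.4)
  = 44.62 × 0.3068 = 13.69 mg/L
(13.69 mg/L = 13.69 mcg/mL)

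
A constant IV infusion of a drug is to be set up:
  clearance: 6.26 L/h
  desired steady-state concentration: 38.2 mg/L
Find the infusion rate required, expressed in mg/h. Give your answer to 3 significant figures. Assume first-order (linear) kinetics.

239 mg/h

At steady state, infusion rate R₀ = Css × CL = 38.2 × 6.260 = 239.1 mg/h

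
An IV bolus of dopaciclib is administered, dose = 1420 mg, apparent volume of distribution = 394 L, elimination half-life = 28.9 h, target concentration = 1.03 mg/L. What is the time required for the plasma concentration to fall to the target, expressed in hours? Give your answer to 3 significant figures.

52.2 h

C₀ = Dose / Vd = 1420 / 394 = 3.604 mg/L
k = ln2 / t½ = 0.693147 / 28.9 = 0.02398 h⁻¹
t = ln(C₀ / C) / k = ln(3.604 / 1.03) / 0.02398
  = ln(3.499) / 0.02398 = 1.252 / 0.02398 = 52.21 h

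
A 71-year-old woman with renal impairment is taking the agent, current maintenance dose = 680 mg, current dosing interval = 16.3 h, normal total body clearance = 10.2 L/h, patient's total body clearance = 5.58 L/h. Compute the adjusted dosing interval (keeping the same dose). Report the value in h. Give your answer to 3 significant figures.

29.8 h

To keep the same average steady-state level, dosing rate must scale with clearance.
CL ratio = 5.58 / 10.2 = 0.5471
New interval (same dose) = 16.3 / 0.5471 = 29.79 h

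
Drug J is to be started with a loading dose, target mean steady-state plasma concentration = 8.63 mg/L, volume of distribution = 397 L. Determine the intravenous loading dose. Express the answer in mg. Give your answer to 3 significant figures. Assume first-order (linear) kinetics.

LD = Css × Vd = 8.63 × 397 = 3426 mg

3430 mg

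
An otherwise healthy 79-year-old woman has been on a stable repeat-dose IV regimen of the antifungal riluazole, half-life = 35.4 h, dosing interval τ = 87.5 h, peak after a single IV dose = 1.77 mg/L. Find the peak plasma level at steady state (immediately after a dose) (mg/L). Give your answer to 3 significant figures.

2.16 mg/L

k = ln2 / t½ = 0.693147 / 35.4 = 0.01958 h⁻¹
e^(−kτ) = e^(−0.01958 × 87.5) = 0.1803
Accumulation ratio R = 1 / (1 − e^(−kτ)) = 1 / (1 − 0.1803) = 1.220
Steady-state peak = C₀ × R = 1.77 × 1.220 = 2.159 mg/L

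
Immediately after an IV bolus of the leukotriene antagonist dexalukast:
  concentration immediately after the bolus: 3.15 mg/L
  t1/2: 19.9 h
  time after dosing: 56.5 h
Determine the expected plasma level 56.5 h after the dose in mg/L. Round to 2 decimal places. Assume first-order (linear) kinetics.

0.44 mg/L

k = ln2 / t½ = 0.693147 / 19.9 = 0.03483 h⁻¹
C = C₀ · e^(−k·t) = 3.150 × e^(−0.03483 × 56.5)
  = 3.150 × 0.1398 = 0.4404 mg/L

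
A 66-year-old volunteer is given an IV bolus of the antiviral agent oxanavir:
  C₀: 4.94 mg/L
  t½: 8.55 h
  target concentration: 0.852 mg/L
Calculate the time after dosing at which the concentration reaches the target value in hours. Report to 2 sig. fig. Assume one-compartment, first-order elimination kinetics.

22 h

k = ln2 / t½ = 0.693147 / 8.55 = 0.08107 h⁻¹
t = ln(C₀ / C) / k = ln(4.940 / 0.852) / 0.08107
  = ln(5.798) / 0.08107 = 1.758 / 0.08107 = 21.68 h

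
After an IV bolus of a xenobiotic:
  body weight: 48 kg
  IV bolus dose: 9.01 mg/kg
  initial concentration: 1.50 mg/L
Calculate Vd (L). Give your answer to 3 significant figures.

Dose = 9.01 × 48 = 432.5 mg
Vd = Dose / C₀ = 432.5 / 1.50 = 288.3 L

288 L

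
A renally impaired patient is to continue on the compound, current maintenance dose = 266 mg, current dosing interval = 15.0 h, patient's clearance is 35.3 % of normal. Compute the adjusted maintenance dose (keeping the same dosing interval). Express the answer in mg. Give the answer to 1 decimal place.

To keep the same average steady-state level, dosing rate must scale with clearance.
CL ratio = 35.3 / 100 = 0.3530
New dose (same interval) = 266 × 0.3530 = 93.90 mg

93.9 mg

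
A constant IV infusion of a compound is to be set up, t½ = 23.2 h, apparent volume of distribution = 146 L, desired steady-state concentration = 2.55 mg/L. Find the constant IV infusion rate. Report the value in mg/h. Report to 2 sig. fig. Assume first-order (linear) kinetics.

k = ln2 / t½ = 0.693147 / 23.2 = 0.02988 h⁻¹
CL = k × Vd = 0.02988 × 146 = 4.362 L/h
At steady state, infusion rate R₀ = Css × CL = 2.55 × 4.362 = 11.12 mg/h

11 mg/h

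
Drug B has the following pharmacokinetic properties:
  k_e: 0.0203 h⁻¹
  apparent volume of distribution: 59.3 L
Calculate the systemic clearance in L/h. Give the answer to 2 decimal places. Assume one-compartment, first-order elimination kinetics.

CL = k × Vd = 0.0203 × 59.3 = 1.204 L/h

1.20 L/h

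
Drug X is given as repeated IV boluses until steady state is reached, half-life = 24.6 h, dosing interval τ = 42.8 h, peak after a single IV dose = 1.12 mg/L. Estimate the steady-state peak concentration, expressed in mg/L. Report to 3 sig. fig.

1.60 mg/L

k = ln2 / t½ = 0.693147 / 24.6 = 0.02818 h⁻¹
e^(−kτ) = e^(−0.02818 × 42.8) = 0.2994
Accumulation ratio R = 1 / (1 − e^(−kτ)) = 1 / (1 − 0.2994) = 1.427
Steady-state peak = C₀ × R = 1.12 × 1.427 = 1.598 mg/L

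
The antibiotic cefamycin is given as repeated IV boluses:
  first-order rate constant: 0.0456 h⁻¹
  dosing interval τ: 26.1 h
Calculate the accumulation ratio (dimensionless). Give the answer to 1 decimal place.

1.4

e^(−kτ) = e^(−0.04560 × 26.1) = 0.3042
Accumulation ratio R = 1 / (1 − e^(−kτ)) = 1 / (1 − 0.3042) = 1.437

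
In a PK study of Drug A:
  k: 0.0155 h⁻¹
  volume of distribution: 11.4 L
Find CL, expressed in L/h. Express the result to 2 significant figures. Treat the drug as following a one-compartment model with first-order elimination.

CL = k × Vd = 0.0155 × 11.4 = 0.1767 L/h

0.18 L/h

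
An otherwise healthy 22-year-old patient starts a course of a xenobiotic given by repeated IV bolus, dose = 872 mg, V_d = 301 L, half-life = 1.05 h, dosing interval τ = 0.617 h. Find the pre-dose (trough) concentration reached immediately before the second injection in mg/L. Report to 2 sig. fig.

C₀ per dose = Dose / Vd = 872 / 301 = 2.897 mg/L
k = ln2 / t½ = 0.693147 / 1.05 = 0.6601 h⁻¹
Fraction remaining after one interval: r = e^(−kτ) = e^(−0.6601 × 0.617) = 0.6655
Before dose 2, 1 dose has been given (aged 1τ).
C_trough = C₀ × r = 2.897 × 0.6655 = 1.928 mg/L

1.9 mg/L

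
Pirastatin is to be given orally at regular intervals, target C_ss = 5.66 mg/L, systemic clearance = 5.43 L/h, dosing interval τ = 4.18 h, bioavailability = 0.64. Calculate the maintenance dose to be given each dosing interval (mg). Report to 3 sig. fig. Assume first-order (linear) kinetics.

201 mg

At steady state, F × (Dose/τ) = Css × CL.
Dose = Css × CL × τ / F = 5.66 × 5.430 × 4.18 / 0.64 = 200.7 mg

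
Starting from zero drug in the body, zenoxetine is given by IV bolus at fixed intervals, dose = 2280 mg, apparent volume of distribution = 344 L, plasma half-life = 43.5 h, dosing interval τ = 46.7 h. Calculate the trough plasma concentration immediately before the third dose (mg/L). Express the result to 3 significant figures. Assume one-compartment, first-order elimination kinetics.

4.65 mg/L

C₀ per dose = Dose / Vd = 2280 / 344 = 6.628 mg/L
k = ln2 / t½ = 0.693147 / 43.5 = 0.01593 h⁻¹
Fraction remaining after one interval: r = e^(−kτ) = e^(−0.01593 × 46.7) = 0.4752
Before dose 3, 2 doses have been given (aged 1τ, 2τ).
C_trough = C₀ × (r + r²) = 6.628 × (0.4752 + 0.2258) = 4.646 mg/L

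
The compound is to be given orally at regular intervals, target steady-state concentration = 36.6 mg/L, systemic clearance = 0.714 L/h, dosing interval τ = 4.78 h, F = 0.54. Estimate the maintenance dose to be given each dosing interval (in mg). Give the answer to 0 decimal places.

231 mg

At steady state, F × (Dose/τ) = Css × CL.
Dose = Css × CL × τ / F = 36.6 × 0.7140 × 4.78 / 0.54 = 231.3 mg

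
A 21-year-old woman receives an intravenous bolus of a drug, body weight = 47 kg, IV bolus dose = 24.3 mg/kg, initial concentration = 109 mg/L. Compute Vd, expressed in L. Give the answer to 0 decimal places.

10 L

Dose = 24.3 × 47 = 1142 mg
Vd = Dose / C₀ = 1142 / 109 = 10.48 L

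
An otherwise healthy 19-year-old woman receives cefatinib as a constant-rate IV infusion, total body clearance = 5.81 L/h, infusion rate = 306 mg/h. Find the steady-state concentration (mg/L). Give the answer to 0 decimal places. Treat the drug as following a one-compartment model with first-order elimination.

At steady state Css = R₀ / CL = 306 / 5.810 = 52.67 mg/L

53 mg/L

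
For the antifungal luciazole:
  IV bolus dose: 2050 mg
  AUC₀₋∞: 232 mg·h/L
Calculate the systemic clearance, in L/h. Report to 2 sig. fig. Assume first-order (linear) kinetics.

8.8 L/h

CL = Dose / AUC = 2050 / 232 = 8.836 L/h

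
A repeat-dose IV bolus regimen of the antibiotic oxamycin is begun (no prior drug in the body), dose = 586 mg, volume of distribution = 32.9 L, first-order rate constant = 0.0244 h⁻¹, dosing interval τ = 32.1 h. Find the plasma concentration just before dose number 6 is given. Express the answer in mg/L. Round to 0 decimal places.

15 mg/L

C₀ per dose = Dose / Vd = 586 / 32.9 = 17.81 mg/L
Fraction remaining after one interval: r = e^(−kτ) = e^(−0.02440 × 32.1) = 0.4569
Before dose 6, 5 doses have been given (aged 1τ, 2τ, 3τ, 4τ, 5τ).
C_trough = C₀ × (r + r² + … + r^5) = C₀ × r(1−r^5)/(1−r)
        = 17.81 × 0.4569 × (1 − 0.01991) / (1 − 0.4569) = 14.68 mg/L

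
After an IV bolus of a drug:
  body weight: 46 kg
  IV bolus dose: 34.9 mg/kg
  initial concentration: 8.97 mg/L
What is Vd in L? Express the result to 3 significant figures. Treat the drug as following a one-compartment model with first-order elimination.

Dose = 34.9 × 46 = 1605 mg
Vd = Dose / C₀ = 1605 / 8.97 = 178.9 L

179 L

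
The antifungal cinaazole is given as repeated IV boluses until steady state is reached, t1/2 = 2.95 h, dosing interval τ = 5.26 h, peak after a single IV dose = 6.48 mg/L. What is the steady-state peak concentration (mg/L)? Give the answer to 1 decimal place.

k = ln2 / t½ = 0.693147 / 2.95 = 0.2350 h⁻¹
e^(−kτ) = e^(−0.2350 × 5.26) = 0.2905
Accumulation ratio R = 1 / (1 − e^(−kτ)) = 1 / (1 − 0.2905) = 1.409
Steady-state peak = C₀ × R = 6.48 × 1.409 = 9.130 mg/L

9.1 mg/L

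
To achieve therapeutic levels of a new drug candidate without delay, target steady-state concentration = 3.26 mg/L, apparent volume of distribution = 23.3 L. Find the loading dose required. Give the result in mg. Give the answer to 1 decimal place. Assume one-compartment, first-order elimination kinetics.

LD = Css × Vd = 3.26 × 23.3 = 75.96 mg

76.0 mg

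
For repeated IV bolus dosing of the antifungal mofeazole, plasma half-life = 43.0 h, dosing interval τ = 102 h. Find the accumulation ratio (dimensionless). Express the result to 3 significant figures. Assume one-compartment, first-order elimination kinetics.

1.24

k = ln2 / t½ = 0.693147 / 43.0 = 0.01612 h⁻¹
e^(−kτ) = e^(−0.01612 × 102) = 0.1932
Accumulation ratio R = 1 / (1 − e^(−kτ)) = 1 / (1 − 0.1932) = 1.239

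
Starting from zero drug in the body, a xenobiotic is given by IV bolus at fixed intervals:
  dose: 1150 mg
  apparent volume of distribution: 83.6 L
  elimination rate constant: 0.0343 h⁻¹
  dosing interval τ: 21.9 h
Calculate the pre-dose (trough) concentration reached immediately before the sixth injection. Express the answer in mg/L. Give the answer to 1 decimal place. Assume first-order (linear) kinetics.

12.0 mg/L

C₀ per dose = Dose / Vd = 1150 / 83.6 = 13.76 mg/L
Fraction remaining after one interval: r = e^(−kτ) = e^(−0.03430 × 21.9) = 0.4718
Before dose 6, 5 doses have been given (aged 1τ, 2τ, 3τ, 4τ, 5τ).
C_trough = C₀ × (r + r² + … + r^5) = C₀ × r(1−r^5)/(1−r)
        = 13.76 × 0.4718 × (1 − 0.02338) / (1 − 0.4718) = 12.00 mg/L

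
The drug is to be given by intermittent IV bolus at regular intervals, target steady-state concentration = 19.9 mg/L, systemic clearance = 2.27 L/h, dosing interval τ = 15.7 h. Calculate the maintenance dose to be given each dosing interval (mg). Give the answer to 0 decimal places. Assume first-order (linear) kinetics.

At steady state, Dose/τ = Css × CL.
Dose = Css × CL × τ = 19.9 × 2.270 × 15.7 = 709.2 mg

709 mg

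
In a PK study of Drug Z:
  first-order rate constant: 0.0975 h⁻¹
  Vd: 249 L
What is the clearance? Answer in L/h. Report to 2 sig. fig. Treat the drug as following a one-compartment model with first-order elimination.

24 L/h

CL = k × Vd = 0.0975 × 249 = 24.28 L/h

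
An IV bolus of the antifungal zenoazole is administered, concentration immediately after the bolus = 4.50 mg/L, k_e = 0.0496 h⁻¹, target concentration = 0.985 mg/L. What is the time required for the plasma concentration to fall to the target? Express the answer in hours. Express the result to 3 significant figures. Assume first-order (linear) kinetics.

30.6 h

t = ln(C₀ / C) / k = ln(4.500 / 0.985) / 0.04960
  = ln(4.569) / 0.04960 = 1.519 / 0.04960 = 30.63 h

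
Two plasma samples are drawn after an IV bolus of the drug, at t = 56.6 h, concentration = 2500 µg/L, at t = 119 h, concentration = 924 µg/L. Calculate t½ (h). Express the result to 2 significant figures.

k = ln(C₁/C₂) / (t₂ − t₁) = ln(2500/924) / (119 − 56.6)
  = 0.9953 / 62.40 = 0.01595 h⁻¹
t½ = ln2 / k = 0.693147 / 0.01595 = 43.46 h

43 h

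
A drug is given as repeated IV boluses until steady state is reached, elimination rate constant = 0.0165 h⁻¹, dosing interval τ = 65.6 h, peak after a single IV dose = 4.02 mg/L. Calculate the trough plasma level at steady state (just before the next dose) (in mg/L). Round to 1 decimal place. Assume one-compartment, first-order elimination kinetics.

e^(−kτ) = e^(−0.01650 × 65.6) = 0.3388
Accumulation ratio R = 1 / (1 − e^(−kτ)) = 1 / (1 − 0.3388) = 1.512
Steady-state trough = C₀ × R × e^(−kτ) = 4.02 × 1.512 × 0.3388 = 2.059 mg/L

2.1 mg/L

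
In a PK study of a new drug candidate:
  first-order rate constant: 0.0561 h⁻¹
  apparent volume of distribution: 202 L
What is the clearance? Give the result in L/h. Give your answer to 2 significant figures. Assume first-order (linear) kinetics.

CL = k × Vd = 0.0561 × 202 = 11.33 L/h

11 L/h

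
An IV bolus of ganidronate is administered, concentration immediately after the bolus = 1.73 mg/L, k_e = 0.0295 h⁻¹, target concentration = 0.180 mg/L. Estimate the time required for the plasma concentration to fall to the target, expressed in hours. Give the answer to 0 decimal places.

t = ln(C₀ / C) / k = ln(1.730 / 0.180) / 0.02950
  = ln(9.611) / 0.02950 = 2.263 / 0.02950 = 76.71 h

77 h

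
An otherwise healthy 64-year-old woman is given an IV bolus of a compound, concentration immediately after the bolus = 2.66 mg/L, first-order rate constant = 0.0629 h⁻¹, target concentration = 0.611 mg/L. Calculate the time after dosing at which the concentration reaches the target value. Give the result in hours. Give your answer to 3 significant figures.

t = ln(C₀ / C) / k = ln(2.660 / 0.611) / 0.06290
  = ln(4.354) / 0.06290 = 1.471 / 0.06290 = 23.39 h

23.4 h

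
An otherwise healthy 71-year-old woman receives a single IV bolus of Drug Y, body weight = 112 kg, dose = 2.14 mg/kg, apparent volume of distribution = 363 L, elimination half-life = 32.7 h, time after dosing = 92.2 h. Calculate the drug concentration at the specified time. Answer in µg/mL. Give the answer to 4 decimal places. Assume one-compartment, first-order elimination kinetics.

0.0935 µg/mL

Total dose = 2.14 × 112 = 239.7 mg
C₀ = Dose / Vd = 239.7 / 363 = 0.6603 mg/L
k = ln2 / t½ = 0.693147 / 32.7 = 0.02120 h⁻¹
C = C₀ · e^(−k·t) = 0.6603 × e^(−0.02120 × 92.2)
  = 0.6603 × 0.1416 = 0.09350 mg/L
(0.09350 mg/L = 0.09350 µg/mL)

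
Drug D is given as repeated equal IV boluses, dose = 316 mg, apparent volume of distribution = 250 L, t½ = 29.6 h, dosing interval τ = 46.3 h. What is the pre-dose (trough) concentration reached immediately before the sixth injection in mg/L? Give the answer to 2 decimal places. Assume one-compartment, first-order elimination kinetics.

0.64 mg/L

C₀ per dose = Dose / Vd = 316 / 250 = 1.264 mg/L
k = ln2 / t½ = 0.693147 / 29.6 = 0.02342 h⁻¹
Fraction remaining after one interval: r = e^(−kτ) = e^(−0.02342 × 46.3) = 0.3381
Before dose 6, 5 doses have been given (aged 1τ, 2τ, 3τ, 4τ, 5τ).
C_trough = C₀ × (r + r² + … + r^5) = C₀ × r(1−r^5)/(1−r)
        = 1.264 × 0.3381 × (1 − 0.004418) / (1 − 0.3381) = 0.6428 mg/L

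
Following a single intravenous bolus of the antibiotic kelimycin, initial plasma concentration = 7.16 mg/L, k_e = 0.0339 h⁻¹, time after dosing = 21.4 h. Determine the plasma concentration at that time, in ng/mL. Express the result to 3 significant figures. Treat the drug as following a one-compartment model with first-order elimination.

3470 ng/mL

C = C₀ · e^(−k·t) = 7.160 × e^(−0.03390 × 21.4)
  = 7.160 × 0.4841 = 3.466 mg/L
Convert: 3.466 mg/L × 1000 = 3466 ng/mL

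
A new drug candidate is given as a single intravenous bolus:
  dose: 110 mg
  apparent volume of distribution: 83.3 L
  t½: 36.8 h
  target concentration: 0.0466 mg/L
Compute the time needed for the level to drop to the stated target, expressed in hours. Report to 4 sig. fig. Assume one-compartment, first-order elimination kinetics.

177.5 h

C₀ = Dose / Vd = 110.0 / 83.3 = 1.321 mg/L
k = ln2 / t½ = 0.693147 / 36.8 = 0.01884 h⁻¹
t = ln(C₀ / C) / k = ln(1.321 / 0.0466) / 0.01884
  = ln(28.35) / 0.01884 = 3.345 / 0.01884 = 177.5 h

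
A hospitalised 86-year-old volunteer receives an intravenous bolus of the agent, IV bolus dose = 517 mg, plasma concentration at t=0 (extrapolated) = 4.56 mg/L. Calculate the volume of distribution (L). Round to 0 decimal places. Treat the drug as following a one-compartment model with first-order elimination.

113 L

Vd = Dose / C₀ = 517.0 / 4.56 = 113.4 L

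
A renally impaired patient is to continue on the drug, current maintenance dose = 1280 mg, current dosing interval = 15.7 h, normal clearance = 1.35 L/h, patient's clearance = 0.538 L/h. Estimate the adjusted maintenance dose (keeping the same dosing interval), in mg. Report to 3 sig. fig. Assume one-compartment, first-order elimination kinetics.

510 mg

To keep the same average steady-state level, dosing rate must scale with clearance.
CL ratio = 0.538 / 1.35 = 0.3985
New dose (same interval) = 1280 × 0.3985 = 510.1 mg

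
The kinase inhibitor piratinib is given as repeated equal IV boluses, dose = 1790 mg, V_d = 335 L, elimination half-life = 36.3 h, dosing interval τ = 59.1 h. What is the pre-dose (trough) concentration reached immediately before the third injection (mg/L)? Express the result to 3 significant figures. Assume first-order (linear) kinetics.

C₀ per dose = Dose / Vd = 1790 / 335 = 5.343 mg/L
k = ln2 / t½ = 0.693147 / 36.3 = 0.01909 h⁻¹
Fraction remaining after one interval: r = e^(−kτ) = e^(−0.01909 × 59.1) = 0.3236
Before dose 3, 2 doses have been given (aged 1τ, 2τ).
C_trough = C₀ × (r + r²) = 5.343 × (0.3236 + 0.1047) = 2.288 mg/L

2.29 mg/L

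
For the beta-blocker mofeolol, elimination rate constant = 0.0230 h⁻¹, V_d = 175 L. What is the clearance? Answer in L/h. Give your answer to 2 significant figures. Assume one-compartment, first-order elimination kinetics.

4.0 L/h

CL = k × Vd = 0.0230 × 175 = 4.025 L/h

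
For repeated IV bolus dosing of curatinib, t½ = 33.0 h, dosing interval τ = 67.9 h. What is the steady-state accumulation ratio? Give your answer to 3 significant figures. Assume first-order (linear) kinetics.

1.32

k = ln2 / t½ = 0.693147 / 33.0 = 0.02100 h⁻¹
e^(−kτ) = e^(−0.02100 × 67.9) = 0.2403
Accumulation ratio R = 1 / (1 − e^(−kτ)) = 1 / (1 − 0.2403) = 1.316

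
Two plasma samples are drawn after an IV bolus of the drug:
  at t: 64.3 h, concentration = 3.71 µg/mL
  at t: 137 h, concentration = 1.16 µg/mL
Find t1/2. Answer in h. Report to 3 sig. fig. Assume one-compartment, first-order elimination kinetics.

43.3 h

k = ln(C₁/C₂) / (t₂ − t₁) = ln(3.71/1.16) / (137 − 64.3)
  = 1.163 / 72.70 = 0.01600 h⁻¹
t½ = ln2 / k = 0.693147 / 0.01600 = 43.32 h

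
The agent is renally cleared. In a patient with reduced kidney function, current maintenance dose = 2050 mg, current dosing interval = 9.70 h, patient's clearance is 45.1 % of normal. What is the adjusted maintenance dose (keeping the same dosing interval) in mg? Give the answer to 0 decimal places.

925 mg

To keep the same average steady-state level, dosing rate must scale with clearance.
CL ratio = 45.1 / 100 = 0.4510
New dose (same interval) = 2050 × 0.4510 = 924.6 mg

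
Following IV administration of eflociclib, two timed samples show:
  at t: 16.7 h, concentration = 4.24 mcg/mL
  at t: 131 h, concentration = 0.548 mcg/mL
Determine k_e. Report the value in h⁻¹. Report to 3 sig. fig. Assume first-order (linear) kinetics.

0.0179 h⁻¹

k = ln(C₁/C₂) / (t₂ − t₁) = ln(4.24/0.548) / (131 − 16.7)
  = 2.046 / 114.3 = 0.01790 h⁻¹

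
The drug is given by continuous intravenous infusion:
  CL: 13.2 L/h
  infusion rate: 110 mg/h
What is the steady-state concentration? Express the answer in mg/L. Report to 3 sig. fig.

At steady state Css = R₀ / CL = 110 / 13.20 = 8.333 mg/L

8.33 mg/L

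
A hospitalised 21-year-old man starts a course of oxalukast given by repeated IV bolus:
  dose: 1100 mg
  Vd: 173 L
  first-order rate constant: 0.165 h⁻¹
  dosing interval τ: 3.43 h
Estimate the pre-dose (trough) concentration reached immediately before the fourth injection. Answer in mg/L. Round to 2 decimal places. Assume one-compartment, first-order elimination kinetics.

6.82 mg/L

C₀ per dose = Dose / Vd = 1100 / 173 = 6.358 mg/L
Fraction remaining after one interval: r = e^(−kτ) = e^(−0.1650 × 3.43) = 0.5678
Before dose 4, 3 doses have been given (aged 1τ, 2τ, 3τ).
C_trough = C₀ × (r + r² + … + r^3) = C₀ × r(1−r^3)/(1−r)
        = 6.358 × 0.5678 × (1 − 0.1831) / (1 − 0.5678) = 6.823 mg/L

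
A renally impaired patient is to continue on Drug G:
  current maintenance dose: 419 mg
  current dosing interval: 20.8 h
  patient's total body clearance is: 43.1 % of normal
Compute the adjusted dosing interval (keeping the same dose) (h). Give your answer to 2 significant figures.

To keep the same average steady-state level, dosing rate must scale with clearance.
CL ratio = 43.1 / 100 = 0.4310
New interval (same dose) = 20.8 / 0.4310 = 48.26 h

48 h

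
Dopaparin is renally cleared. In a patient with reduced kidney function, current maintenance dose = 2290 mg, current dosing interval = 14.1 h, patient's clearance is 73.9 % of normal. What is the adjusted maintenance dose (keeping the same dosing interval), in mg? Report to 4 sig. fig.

1692 mg

To keep the same average steady-state level, dosing rate must scale with clearance.
CL ratio = 73.9 / 100 = 0.7390
New dose (same interval) = 2290 × 0.7390 = 1692 mg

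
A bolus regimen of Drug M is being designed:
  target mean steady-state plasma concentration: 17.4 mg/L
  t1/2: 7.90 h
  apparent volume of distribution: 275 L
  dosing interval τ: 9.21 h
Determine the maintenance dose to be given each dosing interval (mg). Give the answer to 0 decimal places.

3867 mg

k = ln2 / t½ = 0.693147 / 7.90 = 0.08774 h⁻¹
CL = k × Vd = 0.08774 × 275 = 24.13 L/h
At steady state, Dose/τ = Css × CL.
Dose = Css × CL × τ = 17.4 × 24.13 × 9.21 = 3867 mg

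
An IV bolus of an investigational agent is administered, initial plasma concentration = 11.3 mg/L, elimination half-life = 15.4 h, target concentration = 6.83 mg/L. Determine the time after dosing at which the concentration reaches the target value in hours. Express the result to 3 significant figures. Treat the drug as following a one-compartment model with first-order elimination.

k = ln2 / t½ = 0.693147 / 15.4 = 0.04501 h⁻¹
t = ln(C₀ / C) / k = ln(11.30 / 6.83) / 0.04501
  = ln(1.654) / 0.04501 = 0.5032 / 0.04501 = 11.18 h

11.2 h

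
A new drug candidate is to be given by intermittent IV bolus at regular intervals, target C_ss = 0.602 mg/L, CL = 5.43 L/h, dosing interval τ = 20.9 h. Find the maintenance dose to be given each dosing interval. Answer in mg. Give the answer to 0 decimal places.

At steady state, Dose/τ = Css × CL.
Dose = Css × CL × τ = 0.602 × 5.430 × 20.9 = 68.32 mg

68 mg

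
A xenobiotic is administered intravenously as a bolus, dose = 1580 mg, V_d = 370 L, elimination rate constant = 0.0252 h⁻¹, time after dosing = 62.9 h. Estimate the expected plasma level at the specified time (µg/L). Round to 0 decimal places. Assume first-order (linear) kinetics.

C₀ = Dose / Vd = 1580 / 370 = 4.270 mg/L
C = C₀ · e^(−k·t) = 4.270 × e^(−0.02520 × 62.9)
  = 4.270 × 0.2049 = 0.8749 mg/L
Convert: 0.8749 mg/L × 1000 = 874.9 µg/L

875 µg/L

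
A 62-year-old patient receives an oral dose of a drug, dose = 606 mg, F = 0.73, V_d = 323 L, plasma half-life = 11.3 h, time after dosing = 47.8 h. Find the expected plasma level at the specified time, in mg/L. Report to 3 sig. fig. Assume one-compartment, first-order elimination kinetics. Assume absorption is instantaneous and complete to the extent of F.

0.0730 mg/L

Amount reaching circulation = F × Dose = 0.73 × 606.0 = 442.4 mg
C₀ = F·Dose / Vd = 442.4 / 323 = 1.370 mg/L
k = ln2 / t½ = 0.693147 / 11.3 = 0.06134 h⁻¹
C = C₀ · e^(−k·t) = 1.370 × e^(−0.06134 × 47.8)
  = 1.370 × 0.05329 = 0.07301 mg/L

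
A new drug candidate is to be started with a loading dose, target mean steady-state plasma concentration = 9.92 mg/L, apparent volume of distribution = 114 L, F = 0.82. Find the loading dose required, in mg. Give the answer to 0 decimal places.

LD = Css × Vd / F = 9.92 × 114 / 0.82 = 1379 mg

1379 mg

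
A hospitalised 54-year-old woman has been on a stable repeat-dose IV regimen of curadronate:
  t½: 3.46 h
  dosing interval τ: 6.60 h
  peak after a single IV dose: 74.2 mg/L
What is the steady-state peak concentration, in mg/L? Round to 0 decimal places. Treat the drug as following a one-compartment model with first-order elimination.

101 mg/L

k = ln2 / t½ = 0.693147 / 3.46 = 0.2003 h⁻¹
e^(−kτ) = e^(−0.2003 × 6.60) = 0.2666
Accumulation ratio R = 1 / (1 − e^(−kτ)) = 1 / (1 − 0.2666) = 1.364
Steady-state peak = C₀ × R = 74.2 × 1.364 = 101.2 mg/L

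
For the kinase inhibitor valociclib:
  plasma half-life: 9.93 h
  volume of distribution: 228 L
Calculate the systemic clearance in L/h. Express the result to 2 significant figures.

k = ln2 / t½ = 0.693147 / 9.93 = 0.06980 h⁻¹
CL = k × Vd = 0.06980 × 228 = 15.91 L/h

16 L/h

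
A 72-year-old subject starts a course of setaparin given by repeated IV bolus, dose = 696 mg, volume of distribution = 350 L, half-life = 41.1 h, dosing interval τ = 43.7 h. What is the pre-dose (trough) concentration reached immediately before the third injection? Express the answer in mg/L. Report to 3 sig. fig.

C₀ per dose = Dose / Vd = 696 / 350 = 1.989 mg/L
k = ln2 / t½ = 0.693147 / 41.1 = 0.01686 h⁻¹
Fraction remaining after one interval: r = e^(−kτ) = e^(−0.01686 × 43.7) = 0.4787
Before dose 3, 2 doses have been given (aged 1τ, 2τ).
C_trough = C₀ × (r + r²) = 1.989 × (0.4787 + 0.2292) = 1.408 mg/L

1.41 mg/L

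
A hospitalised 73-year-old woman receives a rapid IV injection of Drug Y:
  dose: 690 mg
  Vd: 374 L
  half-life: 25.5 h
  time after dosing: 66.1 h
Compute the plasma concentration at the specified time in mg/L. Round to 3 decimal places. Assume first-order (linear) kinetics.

0.306 mg/L

C₀ = Dose / Vd = 690.0 / 374 = 1.845 mg/L
k = ln2 / t½ = 0.693147 / 25.5 = 0.02718 h⁻¹
C = C₀ · e^(−k·t) = 1.845 × e^(−0.02718 × 66.1)
  = 1.845 × 0.1659 = 0.3061 mg/L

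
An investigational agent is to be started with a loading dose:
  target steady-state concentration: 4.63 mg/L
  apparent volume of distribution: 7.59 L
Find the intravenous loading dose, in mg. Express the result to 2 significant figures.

35 mg

LD = Css × Vd = 4.63 × 7.59 = 35.14 mg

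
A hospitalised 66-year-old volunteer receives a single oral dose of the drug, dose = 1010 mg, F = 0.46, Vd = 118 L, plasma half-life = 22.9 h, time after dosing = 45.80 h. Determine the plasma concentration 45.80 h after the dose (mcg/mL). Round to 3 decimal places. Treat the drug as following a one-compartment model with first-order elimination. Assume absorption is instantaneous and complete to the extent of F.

0.984 mcg/mL

Amount reaching circulation = F × Dose = 0.46 × 1010 = 464.6 mg
C₀ = F·Dose / Vd = 464.6 / 118 = 3.937 mg/L
k = ln2 / t½ = 0.693147 / 22.9 = 0.03027 h⁻¹
t / t½ = 45.80 / 22.9 = 2 half-lives
C = C₀ × (1/2)^2 = 3.937 × 0.2500 = 0.9843 mg/L
(0.9843 mg/L = 0.9843 mcg/mL)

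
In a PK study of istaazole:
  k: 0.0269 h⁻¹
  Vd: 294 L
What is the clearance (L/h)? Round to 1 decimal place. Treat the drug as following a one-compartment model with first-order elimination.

CL = k × Vd = 0.0269 × 294 = 7.909 L/h

7.9 L/h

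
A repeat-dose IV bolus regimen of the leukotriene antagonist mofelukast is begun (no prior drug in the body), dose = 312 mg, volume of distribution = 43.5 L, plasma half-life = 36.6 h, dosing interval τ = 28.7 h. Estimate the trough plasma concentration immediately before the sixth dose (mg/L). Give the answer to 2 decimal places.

9.28 mg/L

C₀ per dose = Dose / Vd = 312 / 43.5 = 7.172 mg/L
k = ln2 / t½ = 0.693147 / 36.6 = 0.01894 h⁻¹
Fraction remaining after one interval: r = e^(−kτ) = e^(−0.01894 × 28.7) = 0.5807
Before dose 6, 5 doses have been given (aged 1τ, 2τ, 3τ, 4τ, 5τ).
C_trough = C₀ × (r + r² + … + r^5) = C₀ × r(1−r^5)/(1−r)
        = 7.172 × 0.5807 × (1 − 0.06603) / (1 − 0.5807) = 9.277 mg/L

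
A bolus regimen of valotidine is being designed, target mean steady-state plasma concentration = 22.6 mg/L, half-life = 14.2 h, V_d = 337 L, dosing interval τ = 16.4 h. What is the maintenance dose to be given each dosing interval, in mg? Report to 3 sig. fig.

6100 mg

k = ln2 / t½ = 0.693147 / 14.2 = 0.04881 h⁻¹
CL = k × Vd = 0.04881 × 337 = 16.45 L/h
At steady state, Dose/τ = Css × CL.
Dose = Css × CL × τ = 22.6 × 16.45 × 16.4 = 6097 mg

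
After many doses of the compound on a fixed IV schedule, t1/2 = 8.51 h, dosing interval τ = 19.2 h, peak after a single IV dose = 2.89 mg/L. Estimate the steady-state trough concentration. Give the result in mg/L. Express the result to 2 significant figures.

k = ln2 / t½ = 0.693147 / 8.51 = 0.08145 h⁻¹
e^(−kτ) = e^(−0.08145 × 19.2) = 0.2093
Accumulation ratio R = 1 / (1 − e^(−kτ)) = 1 / (1 − 0.2093) = 1.265
Steady-state trough = C₀ × R × e^(−kτ) = 2.89 × 1.265 × 0.2093 = 0.7652 mg/L

0.77 mg/L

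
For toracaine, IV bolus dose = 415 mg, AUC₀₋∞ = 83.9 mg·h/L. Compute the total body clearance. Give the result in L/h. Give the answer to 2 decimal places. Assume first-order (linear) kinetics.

4.95 L/h

CL = Dose / AUC = 415 / 83.9 = 4.946 L/h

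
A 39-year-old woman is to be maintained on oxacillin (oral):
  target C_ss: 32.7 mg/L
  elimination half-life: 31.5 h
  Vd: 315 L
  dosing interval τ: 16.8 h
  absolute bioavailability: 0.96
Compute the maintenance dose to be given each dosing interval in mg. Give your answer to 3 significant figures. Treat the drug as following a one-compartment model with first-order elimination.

3970 mg

k = ln2 / t½ = 0.693147 / 31.5 = 0.02200 h⁻¹
CL = k × Vd = 0.02200 × 315 = 6.930 L/h
At steady state, F × (Dose/τ) = Css × CL.
Dose = Css × CL × τ / F = 32.7 × 6.930 × 16.8 / 0.96 = 3966 mg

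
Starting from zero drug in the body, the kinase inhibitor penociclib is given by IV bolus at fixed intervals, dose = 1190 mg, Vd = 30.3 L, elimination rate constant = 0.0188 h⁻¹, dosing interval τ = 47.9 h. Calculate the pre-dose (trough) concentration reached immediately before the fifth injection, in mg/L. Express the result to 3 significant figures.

26.2 mg/L

C₀ per dose = Dose / Vd = 1190 / 30.3 = 39.27 mg/L
Fraction remaining after one interval: r = e^(−kτ) = e^(−0.01880 × 47.9) = 0.4064
Before dose 5, 4 doses have been given (aged 1τ, 2τ, 3τ, 4τ).
C_trough = C₀ × (r + r² + … + r^4) = C₀ × r(1−r^4)/(1−r)
        = 39.27 × 0.4064 × (1 − 0.02728) / (1 − 0.4064) = 26.15 mg/L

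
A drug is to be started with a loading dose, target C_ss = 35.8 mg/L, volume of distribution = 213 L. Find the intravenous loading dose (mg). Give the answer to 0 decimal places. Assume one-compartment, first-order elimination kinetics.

7625 mg

LD = Css × Vd = 35.8 × 213 = 7625 mg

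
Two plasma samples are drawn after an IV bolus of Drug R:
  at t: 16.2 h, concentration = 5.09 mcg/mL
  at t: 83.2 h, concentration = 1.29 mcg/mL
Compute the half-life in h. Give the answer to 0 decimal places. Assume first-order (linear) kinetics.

k = ln(C₁/C₂) / (t₂ − t₁) = ln(5.09/1.29) / (83.2 − 16.2)
  = 1.373 / 67.00 = 0.02049 h⁻¹
t½ = ln2 / k = 0.693147 / 0.02049 = 33.83 h

34 h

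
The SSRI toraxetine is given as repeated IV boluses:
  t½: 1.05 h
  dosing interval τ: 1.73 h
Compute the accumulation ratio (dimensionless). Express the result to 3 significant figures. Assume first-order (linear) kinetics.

1.47

k = ln2 / t½ = 0.693147 / 1.05 = 0.6601 h⁻¹
e^(−kτ) = e^(−0.6601 × 1.73) = 0.3192
Accumulation ratio R = 1 / (1 − e^(−kτ)) = 1 / (1 − 0.3192) = 1.469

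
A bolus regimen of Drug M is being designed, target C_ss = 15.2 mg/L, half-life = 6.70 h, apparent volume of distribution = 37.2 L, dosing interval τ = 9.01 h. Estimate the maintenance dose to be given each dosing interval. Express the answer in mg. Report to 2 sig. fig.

530 mg

k = ln2 / t½ = 0.693147 / 6.70 = 0.1035 h⁻¹
CL = k × Vd = 0.1035 × 37.2 = 3.850 L/h
At steady state, Dose/τ = Css × CL.
Dose = Css × CL × τ = 15.2 × 3.850 × 9.01 = 527.3 mg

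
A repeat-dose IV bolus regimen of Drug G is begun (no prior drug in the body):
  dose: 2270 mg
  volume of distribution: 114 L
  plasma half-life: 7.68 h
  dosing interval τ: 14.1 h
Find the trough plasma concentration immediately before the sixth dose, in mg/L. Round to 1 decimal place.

C₀ per dose = Dose / Vd = 2270 / 114 = 19.91 mg/L
k = ln2 / t½ = 0.693147 / 7.68 = 0.09025 h⁻¹
Fraction remaining after one interval: r = e^(−kτ) = e^(−0.09025 × 14.1) = 0.2801
Before dose 6, 5 doses have been given (aged 1τ, 2τ, 3τ, 4τ, 5τ).
C_trough = C₀ × (r + r² + … + r^5) = C₀ × r(1−r^5)/(1−r)
        = 19.91 × 0.2801 × (1 − 0.001724) / (1 − 0.2801) = 7.733 mg/L

7.7 mg/L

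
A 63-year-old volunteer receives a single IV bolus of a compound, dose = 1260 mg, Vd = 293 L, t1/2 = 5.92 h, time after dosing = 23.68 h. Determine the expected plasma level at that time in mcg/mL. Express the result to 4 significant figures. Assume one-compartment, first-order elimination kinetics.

C₀ = Dose / Vd = 1260 / 293 = 4.300 mg/L
k = ln2 / t½ = 0.693147 / 5.92 = 0.1171 h⁻¹
t / t½ = 23.68 / 5.92 = 4 half-lives
C = C₀ × (1/2)^4 = 4.300 × 0.06250 = 0.2688 mg/L
(0.2688 mg/L = 0.2688 mcg/mL)

0.2688 mcg/mL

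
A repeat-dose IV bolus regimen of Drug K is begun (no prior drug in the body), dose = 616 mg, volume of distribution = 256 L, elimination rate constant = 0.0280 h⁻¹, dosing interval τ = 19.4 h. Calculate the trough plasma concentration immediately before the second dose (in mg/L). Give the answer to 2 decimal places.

1.40 mg/L

C₀ per dose = Dose / Vd = 616 / 256 = 2.406 mg/L
Fraction remaining after one interval: r = e^(−kτ) = e^(−0.02800 × 19.4) = 0.5809
Before dose 2, 1 dose has been given (aged 1τ).
C_trough = C₀ × r = 2.406 × 0.5809 = 1.398 mg/L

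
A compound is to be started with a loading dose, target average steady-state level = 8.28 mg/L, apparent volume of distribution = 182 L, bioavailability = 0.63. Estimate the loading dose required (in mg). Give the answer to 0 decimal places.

LD = Css × Vd / F = 8.28 × 182 / 0.63 = 2392 mg

2392 mg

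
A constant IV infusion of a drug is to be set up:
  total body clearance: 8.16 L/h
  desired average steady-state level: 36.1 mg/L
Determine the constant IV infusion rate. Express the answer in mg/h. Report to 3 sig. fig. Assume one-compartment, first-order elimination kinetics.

295 mg/h

At steady state, infusion rate R₀ = Css × CL = 36.1 × 8.160 = 294.6 mg/h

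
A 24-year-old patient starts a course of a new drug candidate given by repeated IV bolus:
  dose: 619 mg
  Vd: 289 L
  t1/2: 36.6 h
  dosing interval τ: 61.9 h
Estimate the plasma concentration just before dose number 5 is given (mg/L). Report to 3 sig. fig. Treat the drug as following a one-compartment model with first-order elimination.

C₀ per dose = Dose / Vd = 619 / 289 = 2.142 mg/L
k = ln2 / t½ = 0.693147 / 36.6 = 0.01894 h⁻¹
Fraction remaining after one interval: r = e^(−kτ) = e^(−0.01894 × 61.9) = 0.3096
Before dose 5, 4 doses have been given (aged 1τ, 2τ, 3τ, 4τ).
C_trough = C₀ × (r + r² + … + r^4) = C₀ × r(1−r^4)/(1−r)
        = 2.142 × 0.3096 × (1 − 0.009188) / (1 − 0.3096) = 0.9517 mg/L

0.952 mg/L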